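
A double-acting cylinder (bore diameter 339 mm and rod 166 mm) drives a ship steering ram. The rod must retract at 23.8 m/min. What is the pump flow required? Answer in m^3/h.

Q ≈ 98.0 m^3/h

Rod-side annular area A_ann = π/4 × (339² − 166²) = 68620 mm^2
Q = A × v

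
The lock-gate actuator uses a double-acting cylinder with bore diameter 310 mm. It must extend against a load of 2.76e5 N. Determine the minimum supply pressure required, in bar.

P ≈ 36.6 bar

Cap-side area A_cap = π/4 × (310 mm)² = 75480 mm^2
P = F / A = 2.76e5 N / A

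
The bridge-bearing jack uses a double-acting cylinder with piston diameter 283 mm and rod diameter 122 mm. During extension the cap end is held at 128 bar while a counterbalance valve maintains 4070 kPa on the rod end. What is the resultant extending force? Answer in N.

F ≈ 5.97e5 N

Cap-side area A_cap = π/4 × (283 mm)² = 62900 mm^2
Rod-side annular area A_ann = π/4 × (283² − 122²) = 51210 mm^2
Net thrust = P_cap·A_cap − P_rod·A_ann = 8.051e5 N − 2.084e5 N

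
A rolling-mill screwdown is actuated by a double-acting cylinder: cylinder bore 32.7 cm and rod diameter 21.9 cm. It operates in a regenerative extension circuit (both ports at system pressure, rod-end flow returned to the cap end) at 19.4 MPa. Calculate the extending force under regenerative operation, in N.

F ≈ 7.31e5 N

With equal pressure on both faces, forces on the annular region cancel; the net push is pressure × rod cross-section.
Rod cross-section A_rod = π/4 × (21.9 cm)² = 376.7 cm^2
F = P × A_rod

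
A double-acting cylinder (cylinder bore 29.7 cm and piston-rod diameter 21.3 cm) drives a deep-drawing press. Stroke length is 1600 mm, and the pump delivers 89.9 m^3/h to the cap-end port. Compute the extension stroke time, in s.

t ≈ 4.44 s

Cap-side area A_cap = π/4 × (29.7 cm)² = 692.8 cm^2
Swept volume V = A × L; t = V / Q = A·L / Q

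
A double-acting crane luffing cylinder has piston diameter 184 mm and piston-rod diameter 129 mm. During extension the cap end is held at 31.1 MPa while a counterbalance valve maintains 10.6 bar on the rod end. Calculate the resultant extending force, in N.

F ≈ 8.13e5 N

Cap-side area A_cap = π/4 × (184 mm)² = 26590 mm^2
Rod-side annular area A_ann = π/4 × (184² − 129²) = 13520 mm^2
Net thrust = P_cap·A_cap − P_rod·A_ann = 8.270e5 N − 14330 N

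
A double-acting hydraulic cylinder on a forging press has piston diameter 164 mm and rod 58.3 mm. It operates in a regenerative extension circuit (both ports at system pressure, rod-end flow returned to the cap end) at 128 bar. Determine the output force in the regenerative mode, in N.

With equal pressure on both faces, forces on the annular region cancel; the net push is pressure × rod cross-section.
Rod cross-section A_rod = π/4 × (58.3 mm)² = 2669 mm^2
F = P × A_rod

F ≈ 34200 N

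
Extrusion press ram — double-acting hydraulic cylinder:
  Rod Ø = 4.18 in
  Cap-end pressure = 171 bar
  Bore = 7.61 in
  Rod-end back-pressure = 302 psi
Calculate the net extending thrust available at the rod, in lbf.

F ≈ 1.03e5 lbf

Cap-side area A_cap = π/4 × (7.61 in)² = 45.48 in^2
Rod-side annular area A_ann = π/4 × (7.61² − 4.18²) = 31.76 in^2
Net thrust = P_cap·A_cap − P_rod·A_ann = 1.128e5 lbf − 9592 lbf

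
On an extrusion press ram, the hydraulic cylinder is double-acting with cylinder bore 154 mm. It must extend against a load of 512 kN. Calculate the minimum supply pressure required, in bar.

P ≈ 275 bar

Cap-side area A_cap = π/4 × (154 mm)² = 18630 mm^2
P = F / A = 512 kN / A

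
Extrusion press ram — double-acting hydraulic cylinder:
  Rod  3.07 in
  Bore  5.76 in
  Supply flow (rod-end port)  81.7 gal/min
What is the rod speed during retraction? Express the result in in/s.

Rod-side annular area A_ann = π/4 × (5.76² − 3.07²) = 18.66 in^2
Flow into the rod-end port fills the annular volume.
v = Q / A

v ≈ 16.9 in/s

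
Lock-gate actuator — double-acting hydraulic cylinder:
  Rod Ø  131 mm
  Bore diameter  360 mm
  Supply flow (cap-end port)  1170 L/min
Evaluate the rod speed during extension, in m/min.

Cap-side area A_cap = π/4 × (360 mm)² = 1.018e5 mm^2
v = Q / A

v ≈ 11.5 m/min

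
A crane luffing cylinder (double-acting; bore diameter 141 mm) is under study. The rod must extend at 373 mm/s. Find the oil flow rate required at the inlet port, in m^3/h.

Q ≈ 21.0 m^3/h

Cap-side area A_cap = π/4 × (141 mm)² = 15610 mm^2
Q = A × v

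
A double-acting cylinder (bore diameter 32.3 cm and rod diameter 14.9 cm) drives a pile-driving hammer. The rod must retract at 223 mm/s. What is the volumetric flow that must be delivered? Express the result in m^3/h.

Rod-side annular area A_ann = π/4 × (32.3² − 14.9²) = 645.0 cm^2
Q = A × v

Q ≈ 51.8 m^3/h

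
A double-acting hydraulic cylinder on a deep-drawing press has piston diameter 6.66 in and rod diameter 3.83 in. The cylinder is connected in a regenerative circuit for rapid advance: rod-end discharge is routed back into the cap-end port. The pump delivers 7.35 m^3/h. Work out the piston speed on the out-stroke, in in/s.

v ≈ 10.8 in/s

In regeneration the rod-end outflow joins the pump flow into the cap end, so the net volume the pump must supply per unit advance equals the rod cross-section area.
Rod cross-section A_rod = π/4 × (3.83 in)² = 11.52 in^2
v = Q_pump / A_rod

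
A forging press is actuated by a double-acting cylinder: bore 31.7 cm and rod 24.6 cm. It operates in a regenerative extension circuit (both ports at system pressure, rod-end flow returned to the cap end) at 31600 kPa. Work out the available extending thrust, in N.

F ≈ 1.50e6 N

With equal pressure on both faces, forces on the annular region cancel; the net push is pressure × rod cross-section.
Rod cross-section A_rod = π/4 × (24.6 cm)² = 475.3 cm^2
F = P × A_rod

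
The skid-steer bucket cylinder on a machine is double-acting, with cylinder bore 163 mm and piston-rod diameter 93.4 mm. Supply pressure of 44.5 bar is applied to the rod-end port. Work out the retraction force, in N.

F ≈ 62400 N

Rod-side annular area A_ann = π/4 × (163² − 93.4²) = 14020 mm^2
On retraction the pressure acts on the annular area (bore minus rod).
F = P × A_ann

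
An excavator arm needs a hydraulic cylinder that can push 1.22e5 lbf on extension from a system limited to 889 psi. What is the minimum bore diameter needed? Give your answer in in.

Extension force acts on the full piston face: F = P × (π/4)D².
D = √(4F / (πP)) = √(4 × 1.22e5 lbf / (π × 889 psi))

D ≈ 13.2 in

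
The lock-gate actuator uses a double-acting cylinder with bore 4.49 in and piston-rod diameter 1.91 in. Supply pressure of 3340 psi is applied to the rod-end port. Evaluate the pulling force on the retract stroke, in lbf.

F ≈ 43300 lbf

Rod-side annular area A_ann = π/4 × (4.49² − 1.91²) = 12.97 in^2
On retraction the pressure acts on the annular area (bore minus rod).
F = P × A_ann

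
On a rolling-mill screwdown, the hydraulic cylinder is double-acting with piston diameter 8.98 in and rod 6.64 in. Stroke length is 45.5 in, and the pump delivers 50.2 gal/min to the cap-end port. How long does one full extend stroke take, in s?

t ≈ 14.9 s

Cap-side area A_cap = π/4 × (8.98 in)² = 63.33 in^2
Swept volume V = A × L; t = V / Q = A·L / Q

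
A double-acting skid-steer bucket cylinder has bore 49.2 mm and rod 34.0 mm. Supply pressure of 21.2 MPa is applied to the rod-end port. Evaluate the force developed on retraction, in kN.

Rod-side annular area A_ann = π/4 × (49.2² − 34.0²) = 993.2 mm^2
On retraction the pressure acts on the annular area (bore minus rod).
F = P × A_ann

F ≈ 21.1 kN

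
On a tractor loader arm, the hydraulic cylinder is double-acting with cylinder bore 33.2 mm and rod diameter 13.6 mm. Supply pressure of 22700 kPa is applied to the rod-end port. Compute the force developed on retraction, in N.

F ≈ 16400 N

Rod-side annular area A_ann = π/4 × (33.2² − 13.6²) = 720.4 mm^2
On retraction the pressure acts on the annular area (bore minus rod).
F = P × A_ann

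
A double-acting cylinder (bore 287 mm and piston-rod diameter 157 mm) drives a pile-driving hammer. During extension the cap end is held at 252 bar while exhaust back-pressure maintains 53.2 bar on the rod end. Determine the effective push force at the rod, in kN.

F ≈ 1390 kN

Cap-side area A_cap = π/4 × (287 mm)² = 64690 mm^2
Rod-side annular area A_ann = π/4 × (287² − 157²) = 45330 mm^2
Net thrust = P_cap·A_cap − P_rod·A_ann = 1630 kN − 241.2 kN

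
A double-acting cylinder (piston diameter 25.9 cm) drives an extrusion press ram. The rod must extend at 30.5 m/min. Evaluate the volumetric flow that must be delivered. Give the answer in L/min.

Cap-side area A_cap = π/4 × (25.9 cm)² = 526.9 cm^2
Q = A × v

Q ≈ 1610 L/min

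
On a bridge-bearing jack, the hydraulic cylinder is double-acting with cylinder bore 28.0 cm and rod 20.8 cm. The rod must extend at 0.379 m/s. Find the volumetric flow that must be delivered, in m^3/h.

Q ≈ 84.0 m^3/h

Cap-side area A_cap = π/4 × (28.0 cm)² = 615.8 cm^2
Q = A × v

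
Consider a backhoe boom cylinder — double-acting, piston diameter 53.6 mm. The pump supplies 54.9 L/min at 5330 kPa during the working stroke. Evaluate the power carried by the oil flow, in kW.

Hydraulic power = P × Q

W ≈ 4.88 kW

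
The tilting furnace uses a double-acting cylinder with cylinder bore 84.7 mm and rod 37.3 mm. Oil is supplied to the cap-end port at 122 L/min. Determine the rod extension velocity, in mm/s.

Cap-side area A_cap = π/4 × (84.7 mm)² = 5635 mm^2
v = Q / A

v ≈ 361 mm/s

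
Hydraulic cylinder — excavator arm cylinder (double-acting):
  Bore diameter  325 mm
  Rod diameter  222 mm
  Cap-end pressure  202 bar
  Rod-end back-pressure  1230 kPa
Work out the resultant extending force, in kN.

F ≈ 1620 kN

Cap-side area A_cap = π/4 × (325 mm)² = 82960 mm^2
Rod-side annular area A_ann = π/4 × (325² − 222²) = 44250 mm^2
Net thrust = P_cap·A_cap − P_rod·A_ann = 1676 kN − 54.43 kN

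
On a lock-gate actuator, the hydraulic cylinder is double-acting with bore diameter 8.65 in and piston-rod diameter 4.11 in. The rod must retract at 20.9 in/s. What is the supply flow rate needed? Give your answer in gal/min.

Q ≈ 247 gal/min

Rod-side annular area A_ann = π/4 × (8.65² − 4.11²) = 45.50 in^2
Q = A × v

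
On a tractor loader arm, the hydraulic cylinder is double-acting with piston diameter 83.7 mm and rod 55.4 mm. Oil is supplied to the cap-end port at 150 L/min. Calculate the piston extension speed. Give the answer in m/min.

Cap-side area A_cap = π/4 × (83.7 mm)² = 5502 mm^2
v = Q / A

v ≈ 27.3 m/min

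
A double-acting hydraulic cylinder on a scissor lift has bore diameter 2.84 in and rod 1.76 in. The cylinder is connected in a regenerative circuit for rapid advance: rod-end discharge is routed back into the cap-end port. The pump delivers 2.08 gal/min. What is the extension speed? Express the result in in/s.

v ≈ 3.29 in/s

In regeneration the rod-end outflow joins the pump flow into the cap end, so the net volume the pump must supply per unit advance equals the rod cross-section area.
Rod cross-section A_rod = π/4 × (1.76 in)² = 2.433 in^2
v = Q_pump / A_rod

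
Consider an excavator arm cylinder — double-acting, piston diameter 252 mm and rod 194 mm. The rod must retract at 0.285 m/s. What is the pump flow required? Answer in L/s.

Rod-side annular area A_ann = π/4 × (252² − 194²) = 20320 mm^2
Q = A × v

Q ≈ 5.79 L/s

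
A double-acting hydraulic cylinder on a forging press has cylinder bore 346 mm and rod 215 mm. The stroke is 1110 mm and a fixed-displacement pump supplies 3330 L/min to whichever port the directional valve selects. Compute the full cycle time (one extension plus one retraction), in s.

Cap-side area A_cap = π/4 × (346 mm)² = 94020 mm^2
Rod-side annular area A_ann = π/4 × (346² − 215²) = 57720 mm^2
t_ext = A_cap·L/Q = 1.880 s
t_ret = A_ann·L/Q = 1.154 s
t_cycle = t_ext + t_ret

t ≈ 3.03 s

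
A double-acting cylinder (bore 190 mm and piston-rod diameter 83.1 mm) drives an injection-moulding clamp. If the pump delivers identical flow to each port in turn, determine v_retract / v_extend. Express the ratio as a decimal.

v_ret/v_ext ≈ 1.24

Cap-side area A_cap = π/4 × (190 mm)² = 28350 mm^2
Rod-side annular area A_ann = π/4 × (190² − 83.1²) = 22930 mm^2
For equal Q, v ∝ 1/A, so v_ret/v_ext = A_cap/A_ann.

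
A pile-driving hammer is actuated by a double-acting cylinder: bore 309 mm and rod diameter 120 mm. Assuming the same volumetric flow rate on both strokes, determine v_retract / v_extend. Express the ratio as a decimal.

Cap-side area A_cap = π/4 × (309 mm)² = 74990 mm^2
Rod-side annular area A_ann = π/4 × (309² − 120²) = 63680 mm^2
For equal Q, v ∝ 1/A, so v_ret/v_ext = A_cap/A_ann.

v_ret/v_ext ≈ 1.18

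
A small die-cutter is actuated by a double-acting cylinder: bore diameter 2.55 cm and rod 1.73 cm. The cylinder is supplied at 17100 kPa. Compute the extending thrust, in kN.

F ≈ 8.73 kN

Cap-side area A_cap = π/4 × (2.55 cm)² = 5.107 cm^2
F = P × A_cap = 17100 kPa × A_cap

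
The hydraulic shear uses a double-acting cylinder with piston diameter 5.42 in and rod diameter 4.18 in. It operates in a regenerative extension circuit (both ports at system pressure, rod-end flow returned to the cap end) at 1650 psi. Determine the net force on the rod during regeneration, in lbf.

F ≈ 22600 lbf

With equal pressure on both faces, forces on the annular region cancel; the net push is pressure × rod cross-section.
Rod cross-section A_rod = π/4 × (4.18 in)² = 13.72 in^2
F = P × A_rod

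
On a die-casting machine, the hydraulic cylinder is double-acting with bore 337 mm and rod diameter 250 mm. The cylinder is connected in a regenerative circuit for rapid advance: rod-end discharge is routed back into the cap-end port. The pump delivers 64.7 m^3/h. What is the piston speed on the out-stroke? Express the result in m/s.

v ≈ 0.366 m/s

In regeneration the rod-end outflow joins the pump flow into the cap end, so the net volume the pump must supply per unit advance equals the rod cross-section area.
Rod cross-section A_rod = π/4 × (250 mm)² = 49090 mm^2
v = Q_pump / A_rod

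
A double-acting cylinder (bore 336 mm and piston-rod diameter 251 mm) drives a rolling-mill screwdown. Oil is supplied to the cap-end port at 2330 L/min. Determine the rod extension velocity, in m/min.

Cap-side area A_cap = π/4 × (336 mm)² = 88670 mm^2
v = Q / A

v ≈ 26.3 m/min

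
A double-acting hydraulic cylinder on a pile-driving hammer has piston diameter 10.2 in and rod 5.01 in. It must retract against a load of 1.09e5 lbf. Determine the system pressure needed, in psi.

Rod-side annular area A_ann = π/4 × (10.2² − 5.01²) = 62.00 in^2
Retraction: pressure acts on the annular area.
P = F / A = 1.09e5 lbf / A

P ≈ 1760 psi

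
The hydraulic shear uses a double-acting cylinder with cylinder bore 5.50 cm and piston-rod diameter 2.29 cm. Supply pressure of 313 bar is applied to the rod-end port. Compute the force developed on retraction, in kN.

F ≈ 61.5 kN

Rod-side annular area A_ann = π/4 × (5.50² − 2.29²) = 19.64 cm^2
On retraction the pressure acts on the annular area (bore minus rod).
F = P × A_ann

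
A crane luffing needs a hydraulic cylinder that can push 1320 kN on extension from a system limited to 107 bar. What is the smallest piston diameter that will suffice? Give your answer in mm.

Extension force acts on the full piston face: F = P × (π/4)D².
D = √(4F / (πP)) = √(4 × 1320 kN / (π × 107 bar))

D ≈ 396 mm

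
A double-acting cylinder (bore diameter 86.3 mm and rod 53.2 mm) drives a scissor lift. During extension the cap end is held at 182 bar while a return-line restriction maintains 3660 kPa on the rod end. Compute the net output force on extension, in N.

F ≈ 93200 N

Cap-side area A_cap = π/4 × (86.3 mm)² = 5849 mm^2
Rod-side annular area A_ann = π/4 × (86.3² − 53.2²) = 3627 mm^2
Net thrust = P_cap·A_cap − P_rod·A_ann = 1.065e5 N − 13270 N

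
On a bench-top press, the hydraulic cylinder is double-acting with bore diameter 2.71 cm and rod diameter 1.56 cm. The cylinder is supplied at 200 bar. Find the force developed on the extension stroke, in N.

F ≈ 11500 N

Cap-side area A_cap = π/4 × (2.71 cm)² = 5.768 cm^2
F = P × A_cap = 200 bar × A_cap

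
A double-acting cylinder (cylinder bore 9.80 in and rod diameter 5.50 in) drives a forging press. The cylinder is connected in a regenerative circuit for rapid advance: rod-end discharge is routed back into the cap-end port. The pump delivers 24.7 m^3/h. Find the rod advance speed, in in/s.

v ≈ 17.6 in/s

In regeneration the rod-end outflow joins the pump flow into the cap end, so the net volume the pump must supply per unit advance equals the rod cross-section area.
Rod cross-section A_rod = π/4 × (5.50 in)² = 23.76 in^2
v = Q_pump / A_rod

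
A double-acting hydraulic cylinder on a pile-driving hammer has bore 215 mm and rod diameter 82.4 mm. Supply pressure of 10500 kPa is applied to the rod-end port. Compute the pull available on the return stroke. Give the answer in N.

Rod-side annular area A_ann = π/4 × (215² − 82.4²) = 30970 mm^2
On retraction the pressure acts on the annular area (bore minus rod).
F = P × A_ann

F ≈ 3.25e5 N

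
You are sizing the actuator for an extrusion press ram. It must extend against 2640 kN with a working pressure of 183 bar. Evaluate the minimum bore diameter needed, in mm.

Extension force acts on the full piston face: F = P × (π/4)D².
D = √(4F / (πP)) = √(4 × 2640 kN / (π × 183 bar))

D ≈ 429 mm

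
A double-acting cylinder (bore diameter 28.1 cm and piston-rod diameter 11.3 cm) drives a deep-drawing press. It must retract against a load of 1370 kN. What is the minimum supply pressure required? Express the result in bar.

P ≈ 264 bar

Rod-side annular area A_ann = π/4 × (28.1² − 11.3²) = 519.9 cm^2
Retraction: pressure acts on the annular area.
P = F / A = 1370 kN / A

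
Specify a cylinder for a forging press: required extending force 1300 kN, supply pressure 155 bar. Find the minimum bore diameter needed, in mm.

Extension force acts on the full piston face: F = P × (π/4)D².
D = √(4F / (πP)) = √(4 × 1300 kN / (π × 155 bar))

D ≈ 327 mm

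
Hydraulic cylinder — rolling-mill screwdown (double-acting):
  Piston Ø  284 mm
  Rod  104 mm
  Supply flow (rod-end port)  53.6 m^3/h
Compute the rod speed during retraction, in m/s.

Rod-side annular area A_ann = π/4 × (284² − 104²) = 54850 mm^2
Flow into the rod-end port fills the annular volume.
v = Q / A

v ≈ 0.271 m/s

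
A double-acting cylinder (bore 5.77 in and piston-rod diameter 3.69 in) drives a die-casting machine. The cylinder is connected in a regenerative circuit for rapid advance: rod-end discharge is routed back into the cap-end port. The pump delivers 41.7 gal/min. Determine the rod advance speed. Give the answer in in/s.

In regeneration the rod-end outflow joins the pump flow into the cap end, so the net volume the pump must supply per unit advance equals the rod cross-section area.
Rod cross-section A_rod = π/4 × (3.69 in)² = 10.69 in^2
v = Q_pump / A_rod

v ≈ 15.0 in/s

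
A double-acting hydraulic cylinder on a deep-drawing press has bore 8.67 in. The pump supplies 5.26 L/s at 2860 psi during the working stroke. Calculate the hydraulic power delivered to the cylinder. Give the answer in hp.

Hydraulic power = P × Q

W ≈ 139 hp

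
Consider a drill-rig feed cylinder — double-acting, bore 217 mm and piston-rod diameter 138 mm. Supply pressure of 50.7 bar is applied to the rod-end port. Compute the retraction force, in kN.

F ≈ 112 kN

Rod-side annular area A_ann = π/4 × (217² − 138²) = 22030 mm^2
On retraction the pressure acts on the annular area (bore minus rod).
F = P × A_ann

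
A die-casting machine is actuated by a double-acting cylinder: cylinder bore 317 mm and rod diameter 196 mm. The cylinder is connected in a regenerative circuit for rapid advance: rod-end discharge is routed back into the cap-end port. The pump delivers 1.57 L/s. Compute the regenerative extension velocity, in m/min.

In regeneration the rod-end outflow joins the pump flow into the cap end, so the net volume the pump must supply per unit advance equals the rod cross-section area.
Rod cross-section A_rod = π/4 × (196 mm)² = 30170 mm^2
v = Q_pump / A_rod

v ≈ 3.12 m/min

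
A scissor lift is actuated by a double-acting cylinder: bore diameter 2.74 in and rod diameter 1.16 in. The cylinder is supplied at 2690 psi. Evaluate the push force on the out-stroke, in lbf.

Cap-side area A_cap = π/4 × (2.74 in)² = 5.896 in^2
F = P × A_cap = 2690 psi × A_cap

F ≈ 15900 lbf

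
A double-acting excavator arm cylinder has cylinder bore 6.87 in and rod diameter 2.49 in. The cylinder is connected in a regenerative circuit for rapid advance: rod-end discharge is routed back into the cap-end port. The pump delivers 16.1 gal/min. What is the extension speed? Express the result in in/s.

In regeneration the rod-end outflow joins the pump flow into the cap end, so the net volume the pump must supply per unit advance equals the rod cross-section area.
Rod cross-section A_rod = π/4 × (2.49 in)² = 4.870 in^2
v = Q_pump / A_rod

v ≈ 12.7 in/s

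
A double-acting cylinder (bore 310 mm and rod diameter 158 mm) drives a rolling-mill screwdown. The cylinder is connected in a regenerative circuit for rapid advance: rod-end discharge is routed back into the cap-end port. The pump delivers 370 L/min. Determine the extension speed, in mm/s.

In regeneration the rod-end outflow joins the pump flow into the cap end, so the net volume the pump must supply per unit advance equals the rod cross-section area.
Rod cross-section A_rod = π/4 × (158 mm)² = 19610 mm^2
v = Q_pump / A_rod

v ≈ 315 mm/s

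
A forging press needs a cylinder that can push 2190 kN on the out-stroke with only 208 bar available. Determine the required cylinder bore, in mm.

Extension force acts on the full piston face: F = P × (π/4)D².
D = √(4F / (πP)) = √(4 × 2190 kN / (π × 208 bar))

D ≈ 366 mm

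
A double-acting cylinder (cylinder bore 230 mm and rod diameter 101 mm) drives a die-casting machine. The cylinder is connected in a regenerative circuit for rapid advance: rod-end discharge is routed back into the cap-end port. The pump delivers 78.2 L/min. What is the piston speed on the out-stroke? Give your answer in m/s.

In regeneration the rod-end outflow joins the pump flow into the cap end, so the net volume the pump must supply per unit advance equals the rod cross-section area.
Rod cross-section A_rod = π/4 × (101 mm)² = 8012 mm^2
v = Q_pump / A_rod

v ≈ 0.163 m/s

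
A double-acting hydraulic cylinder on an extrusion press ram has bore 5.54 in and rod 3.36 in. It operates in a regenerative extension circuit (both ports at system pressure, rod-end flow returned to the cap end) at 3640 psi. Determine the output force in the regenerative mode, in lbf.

F ≈ 32300 lbf

With equal pressure on both faces, forces on the annular region cancel; the net push is pressure × rod cross-section.
Rod cross-section A_rod = π/4 × (3.36 in)² = 8.867 in^2
F = P × A_rod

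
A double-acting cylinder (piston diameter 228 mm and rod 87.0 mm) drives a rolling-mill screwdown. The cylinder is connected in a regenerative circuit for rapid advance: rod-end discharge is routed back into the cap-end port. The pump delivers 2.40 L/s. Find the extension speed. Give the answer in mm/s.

v ≈ 404 mm/s

In regeneration the rod-end outflow joins the pump flow into the cap end, so the net volume the pump must supply per unit advance equals the rod cross-section area.
Rod cross-section A_rod = π/4 × (87.0 mm)² = 5945 mm^2
v = Q_pump / A_rod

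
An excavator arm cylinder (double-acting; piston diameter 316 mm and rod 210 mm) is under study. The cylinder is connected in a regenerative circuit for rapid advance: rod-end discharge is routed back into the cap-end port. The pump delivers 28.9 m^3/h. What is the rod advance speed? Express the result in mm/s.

v ≈ 232 mm/s

In regeneration the rod-end outflow joins the pump flow into the cap end, so the net volume the pump must supply per unit advance equals the rod cross-section area.
Rod cross-section A_rod = π/4 × (210 mm)² = 34640 mm^2
v = Q_pump / A_rod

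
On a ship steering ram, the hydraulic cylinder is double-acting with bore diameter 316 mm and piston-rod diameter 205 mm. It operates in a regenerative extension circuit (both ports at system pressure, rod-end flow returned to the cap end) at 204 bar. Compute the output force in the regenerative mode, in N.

With equal pressure on both faces, forces on the annular region cancel; the net push is pressure × rod cross-section.
Rod cross-section A_rod = π/4 × (205 mm)² = 33010 mm^2
F = P × A_rod

F ≈ 6.73e5 N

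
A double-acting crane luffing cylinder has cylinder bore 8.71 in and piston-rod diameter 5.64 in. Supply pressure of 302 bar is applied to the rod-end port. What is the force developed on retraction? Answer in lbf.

F ≈ 1.52e5 lbf

Rod-side annular area A_ann = π/4 × (8.71² − 5.64²) = 34.60 in^2
On retraction the pressure acts on the annular area (bore minus rod).
F = P × A_ann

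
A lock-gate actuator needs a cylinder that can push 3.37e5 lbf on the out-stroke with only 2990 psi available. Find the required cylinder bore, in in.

D ≈ 12.0 in

Extension force acts on the full piston face: F = P × (π/4)D².
D = √(4F / (πP)) = √(4 × 3.37e5 lbf / (π × 2990 psi))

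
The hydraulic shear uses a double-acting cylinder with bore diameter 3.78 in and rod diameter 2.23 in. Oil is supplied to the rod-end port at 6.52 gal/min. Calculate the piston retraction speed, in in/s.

v ≈ 3.43 in/s

Rod-side annular area A_ann = π/4 × (3.78² − 2.23²) = 7.316 in^2
Flow into the rod-end port fills the annular volume.
v = Q / A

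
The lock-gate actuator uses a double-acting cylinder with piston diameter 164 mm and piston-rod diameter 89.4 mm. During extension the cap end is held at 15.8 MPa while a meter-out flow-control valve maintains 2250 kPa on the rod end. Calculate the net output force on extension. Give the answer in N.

F ≈ 3.00e5 N

Cap-side area A_cap = π/4 × (164 mm)² = 21120 mm^2
Rod-side annular area A_ann = π/4 × (164² − 89.4²) = 14850 mm^2
Net thrust = P_cap·A_cap − P_rod·A_ann = 3.338e5 N − 33410 N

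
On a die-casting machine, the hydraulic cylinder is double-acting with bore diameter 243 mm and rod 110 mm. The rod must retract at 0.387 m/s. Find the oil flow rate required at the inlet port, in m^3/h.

Q ≈ 51.4 m^3/h

Rod-side annular area A_ann = π/4 × (243² − 110²) = 36870 mm^2
Q = A × v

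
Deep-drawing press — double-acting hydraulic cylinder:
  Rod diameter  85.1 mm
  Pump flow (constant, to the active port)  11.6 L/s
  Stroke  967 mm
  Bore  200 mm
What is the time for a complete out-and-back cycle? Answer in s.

Cap-side area A_cap = π/4 × (200 mm)² = 31420 mm^2
Rod-side annular area A_ann = π/4 × (200² − 85.1²) = 25730 mm^2
t_ext = A_cap·L/Q = 2.619 s
t_ret = A_ann·L/Q = 2.145 s
t_cycle = t_ext + t_ret

t ≈ 4.76 s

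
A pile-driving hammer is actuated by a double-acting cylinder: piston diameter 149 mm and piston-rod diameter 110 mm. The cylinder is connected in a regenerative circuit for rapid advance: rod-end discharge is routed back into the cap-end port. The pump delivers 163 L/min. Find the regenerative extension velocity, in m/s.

In regeneration the rod-end outflow joins the pump flow into the cap end, so the net volume the pump must supply per unit advance equals the rod cross-section area.
Rod cross-section A_rod = π/4 × (110 mm)² = 9503 mm^2
v = Q_pump / A_rod

v ≈ 0.286 m/s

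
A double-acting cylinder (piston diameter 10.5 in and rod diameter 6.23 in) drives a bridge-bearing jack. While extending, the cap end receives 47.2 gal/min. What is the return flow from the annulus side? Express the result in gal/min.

Q_out ≈ 30.6 gal/min

Cap-side area A_cap = π/4 × (10.5 in)² = 86.59 in^2
Rod-side annular area A_ann = π/4 × (10.5² − 6.23²) = 56.11 in^2
Piston speed v = Q_in/A_cap; rod-end outflow Q_out = v × A_ann = Q_in × A_ann/A_cap.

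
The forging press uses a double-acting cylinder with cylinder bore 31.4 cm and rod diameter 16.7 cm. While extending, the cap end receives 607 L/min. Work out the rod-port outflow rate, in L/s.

Cap-side area A_cap = π/4 × (31.4 cm)² = 774.4 cm^2
Rod-side annular area A_ann = π/4 × (31.4² − 16.7²) = 555.3 cm^2
Piston speed v = Q_in/A_cap; rod-end outflow Q_out = v × A_ann = Q_in × A_ann/A_cap.

Q_out ≈ 7.26 L/s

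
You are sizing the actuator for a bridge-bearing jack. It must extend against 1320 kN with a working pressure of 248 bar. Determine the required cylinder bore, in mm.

Extension force acts on the full piston face: F = P × (π/4)D².
D = √(4F / (πP)) = √(4 × 1320 kN / (π × 248 bar))

D ≈ 260 mm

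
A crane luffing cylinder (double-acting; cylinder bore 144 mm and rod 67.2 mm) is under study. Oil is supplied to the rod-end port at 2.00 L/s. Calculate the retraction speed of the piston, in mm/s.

v ≈ 157 mm/s

Rod-side annular area A_ann = π/4 × (144² − 67.2²) = 12740 mm^2
Flow into the rod-end port fills the annular volume.
v = Q / A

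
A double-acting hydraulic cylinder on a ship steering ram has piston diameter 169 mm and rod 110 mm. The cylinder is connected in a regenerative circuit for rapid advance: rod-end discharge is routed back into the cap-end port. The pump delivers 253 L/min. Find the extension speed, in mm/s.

In regeneration the rod-end outflow joins the pump flow into the cap end, so the net volume the pump must supply per unit advance equals the rod cross-section area.
Rod cross-section A_rod = π/4 × (110 mm)² = 9503 mm^2
v = Q_pump / A_rod

v ≈ 444 mm/s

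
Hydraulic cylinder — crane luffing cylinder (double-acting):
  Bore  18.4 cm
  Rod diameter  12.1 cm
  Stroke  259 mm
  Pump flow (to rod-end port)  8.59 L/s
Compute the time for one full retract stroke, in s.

Rod-side annular area A_ann = π/4 × (18.4² − 12.1²) = 150.9 cm^2
Swept volume V = A × L; t = V / Q = A·L / Q

t ≈ 0.455 s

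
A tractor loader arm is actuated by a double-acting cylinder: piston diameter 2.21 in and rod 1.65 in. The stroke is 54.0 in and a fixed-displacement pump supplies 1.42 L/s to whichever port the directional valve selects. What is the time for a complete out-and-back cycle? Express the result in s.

t ≈ 3.45 s

Cap-side area A_cap = π/4 × (2.21 in)² = 3.836 in^2
Rod-side annular area A_ann = π/4 × (2.21² − 1.65²) = 1.698 in^2
t_ext = A_cap·L/Q = 2.390 s
t_ret = A_ann·L/Q = 1.058 s
t_cycle = t_ext + t_ret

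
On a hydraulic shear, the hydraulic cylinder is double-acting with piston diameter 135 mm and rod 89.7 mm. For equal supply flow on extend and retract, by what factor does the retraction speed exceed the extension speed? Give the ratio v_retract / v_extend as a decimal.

v_ret/v_ext ≈ 1.79

Cap-side area A_cap = π/4 × (135 mm)² = 14310 mm^2
Rod-side annular area A_ann = π/4 × (135² − 89.7²) = 7994 mm^2
For equal Q, v ∝ 1/A, so v_ret/v_ext = A_cap/A_ann.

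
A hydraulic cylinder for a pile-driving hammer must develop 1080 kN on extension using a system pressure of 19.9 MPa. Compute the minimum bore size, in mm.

D ≈ 263 mm

Extension force acts on the full piston face: F = P × (π/4)D².
D = √(4F / (πP)) = √(4 × 1080 kN / (π × 19.9 MPa))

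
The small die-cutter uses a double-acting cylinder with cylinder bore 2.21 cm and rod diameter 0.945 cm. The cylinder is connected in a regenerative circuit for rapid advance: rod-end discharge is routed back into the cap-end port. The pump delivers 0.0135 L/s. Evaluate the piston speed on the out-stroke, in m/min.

v ≈ 11.5 m/min

In regeneration the rod-end outflow joins the pump flow into the cap end, so the net volume the pump must supply per unit advance equals the rod cross-section area.
Rod cross-section A_rod = π/4 × (0.945 cm)² = 0.7014 cm^2
v = Q_pump / A_rod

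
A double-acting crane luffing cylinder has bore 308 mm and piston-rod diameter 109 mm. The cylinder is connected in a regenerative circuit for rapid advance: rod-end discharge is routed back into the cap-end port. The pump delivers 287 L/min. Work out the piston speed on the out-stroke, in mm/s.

v ≈ 513 mm/s

In regeneration the rod-end outflow joins the pump flow into the cap end, so the net volume the pump must supply per unit advance equals the rod cross-section area.
Rod cross-section A_rod = π/4 × (109 mm)² = 9331 mm^2
v = Q_pump / A_rod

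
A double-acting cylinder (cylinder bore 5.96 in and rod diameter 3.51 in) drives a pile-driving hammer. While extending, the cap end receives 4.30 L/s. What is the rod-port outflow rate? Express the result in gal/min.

Cap-side area A_cap = π/4 × (5.96 in)² = 27.90 in^2
Rod-side annular area A_ann = π/4 × (5.96² − 3.51²) = 18.22 in^2
Piston speed v = Q_in/A_cap; rod-end outflow Q_out = v × A_ann = Q_in × A_ann/A_cap.

Q_out ≈ 44.5 gal/min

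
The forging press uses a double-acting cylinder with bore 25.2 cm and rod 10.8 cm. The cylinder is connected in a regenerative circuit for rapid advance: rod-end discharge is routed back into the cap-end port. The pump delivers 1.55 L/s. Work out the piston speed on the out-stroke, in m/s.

v ≈ 0.169 m/s

In regeneration the rod-end outflow joins the pump flow into the cap end, so the net volume the pump must supply per unit advance equals the rod cross-section area.
Rod cross-section A_rod = π/4 × (10.8 cm)² = 91.61 cm^2
v = Q_pump / A_rod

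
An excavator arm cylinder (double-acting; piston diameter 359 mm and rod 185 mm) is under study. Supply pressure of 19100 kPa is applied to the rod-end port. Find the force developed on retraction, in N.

F ≈ 1.42e6 N

Rod-side annular area A_ann = π/4 × (359² − 185²) = 74340 mm^2
On retraction the pressure acts on the annular area (bore minus rod).
F = P × A_ann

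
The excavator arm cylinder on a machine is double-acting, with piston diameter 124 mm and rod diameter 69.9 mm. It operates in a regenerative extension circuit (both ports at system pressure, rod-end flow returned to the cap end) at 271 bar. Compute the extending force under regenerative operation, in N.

With equal pressure on both faces, forces on the annular region cancel; the net push is pressure × rod cross-section.
Rod cross-section A_rod = π/4 × (69.9 mm)² = 3837 mm^2
F = P × A_rod

F ≈ 1.04e5 N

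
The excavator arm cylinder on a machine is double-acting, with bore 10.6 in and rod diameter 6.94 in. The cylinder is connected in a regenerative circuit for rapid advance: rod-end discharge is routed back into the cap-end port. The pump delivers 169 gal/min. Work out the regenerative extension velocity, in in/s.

v ≈ 17.2 in/s

In regeneration the rod-end outflow joins the pump flow into the cap end, so the net volume the pump must supply per unit advance equals the rod cross-section area.
Rod cross-section A_rod = π/4 × (6.94 in)² = 37.83 in^2
v = Q_pump / A_rod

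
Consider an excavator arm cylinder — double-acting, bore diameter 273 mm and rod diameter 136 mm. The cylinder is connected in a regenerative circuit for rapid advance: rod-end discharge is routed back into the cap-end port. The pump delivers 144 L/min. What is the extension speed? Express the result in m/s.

In regeneration the rod-end outflow joins the pump flow into the cap end, so the net volume the pump must supply per unit advance equals the rod cross-section area.
Rod cross-section A_rod = π/4 × (136 mm)² = 14530 mm^2
v = Q_pump / A_rod

v ≈ 0.165 m/s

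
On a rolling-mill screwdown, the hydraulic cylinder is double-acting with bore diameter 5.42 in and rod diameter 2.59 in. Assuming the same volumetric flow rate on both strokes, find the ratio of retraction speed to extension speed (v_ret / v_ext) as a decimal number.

v_ret/v_ext ≈ 1.30

Cap-side area A_cap = π/4 × (5.42 in)² = 23.07 in^2
Rod-side annular area A_ann = π/4 × (5.42² − 2.59²) = 17.80 in^2
For equal Q, v ∝ 1/A, so v_ret/v_ext = A_cap/A_ann.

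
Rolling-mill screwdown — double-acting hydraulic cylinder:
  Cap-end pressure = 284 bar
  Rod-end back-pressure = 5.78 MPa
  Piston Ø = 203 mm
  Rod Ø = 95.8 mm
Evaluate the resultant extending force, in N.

Cap-side area A_cap = π/4 × (203 mm)² = 32370 mm^2
Rod-side annular area A_ann = π/4 × (203² − 95.8²) = 25160 mm^2
Net thrust = P_cap·A_cap − P_rod·A_ann = 9.192e5 N − 1.454e5 N

F ≈ 7.74e5 N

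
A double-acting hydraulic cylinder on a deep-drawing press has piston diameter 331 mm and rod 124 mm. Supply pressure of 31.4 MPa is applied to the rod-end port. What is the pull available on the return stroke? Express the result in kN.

F ≈ 2320 kN

Rod-side annular area A_ann = π/4 × (331² − 124²) = 73970 mm^2
On retraction the pressure acts on the annular area (bore minus rod).
F = P × A_ann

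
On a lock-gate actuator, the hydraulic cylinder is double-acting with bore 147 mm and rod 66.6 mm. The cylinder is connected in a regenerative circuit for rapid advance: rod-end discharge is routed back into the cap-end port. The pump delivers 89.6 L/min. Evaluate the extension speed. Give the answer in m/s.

v ≈ 0.429 m/s

In regeneration the rod-end outflow joins the pump flow into the cap end, so the net volume the pump must supply per unit advance equals the rod cross-section area.
Rod cross-section A_rod = π/4 × (66.6 mm)² = 3484 mm^2
v = Q_pump / A_rod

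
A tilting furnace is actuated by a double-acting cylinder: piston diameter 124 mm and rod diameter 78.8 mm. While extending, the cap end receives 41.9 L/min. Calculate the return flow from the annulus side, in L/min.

Cap-side area A_cap = π/4 × (124 mm)² = 12080 mm^2
Rod-side annular area A_ann = π/4 × (124² − 78.8²) = 7199 mm^2
Piston speed v = Q_in/A_cap; rod-end outflow Q_out = v × A_ann = Q_in × A_ann/A_cap.

Q_out ≈ 25.0 L/min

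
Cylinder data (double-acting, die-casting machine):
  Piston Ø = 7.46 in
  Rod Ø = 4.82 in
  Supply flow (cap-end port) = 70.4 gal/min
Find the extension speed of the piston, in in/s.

v ≈ 6.20 in/s

Cap-side area A_cap = π/4 × (7.46 in)² = 43.71 in^2
v = Q / A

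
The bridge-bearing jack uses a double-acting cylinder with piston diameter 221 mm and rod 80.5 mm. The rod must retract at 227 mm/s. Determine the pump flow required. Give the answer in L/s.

Rod-side annular area A_ann = π/4 × (221² − 80.5²) = 33270 mm^2
Q = A × v

Q ≈ 7.55 L/s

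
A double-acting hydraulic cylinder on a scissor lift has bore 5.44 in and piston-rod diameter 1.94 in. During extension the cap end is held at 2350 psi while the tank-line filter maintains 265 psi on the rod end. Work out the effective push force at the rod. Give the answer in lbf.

F ≈ 49200 lbf

Cap-side area A_cap = π/4 × (5.44 in)² = 23.24 in^2
Rod-side annular area A_ann = π/4 × (5.44² − 1.94²) = 20.29 in^2
Net thrust = P_cap·A_cap − P_rod·A_ann = 54620 lbf − 5376 lbf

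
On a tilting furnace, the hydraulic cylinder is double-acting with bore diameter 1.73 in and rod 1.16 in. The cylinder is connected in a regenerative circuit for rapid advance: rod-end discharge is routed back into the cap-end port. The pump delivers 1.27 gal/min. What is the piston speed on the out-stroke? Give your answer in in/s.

In regeneration the rod-end outflow joins the pump flow into the cap end, so the net volume the pump must supply per unit advance equals the rod cross-section area.
Rod cross-section A_rod = π/4 × (1.16 in)² = 1.057 in^2
v = Q_pump / A_rod

v ≈ 4.63 in/s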